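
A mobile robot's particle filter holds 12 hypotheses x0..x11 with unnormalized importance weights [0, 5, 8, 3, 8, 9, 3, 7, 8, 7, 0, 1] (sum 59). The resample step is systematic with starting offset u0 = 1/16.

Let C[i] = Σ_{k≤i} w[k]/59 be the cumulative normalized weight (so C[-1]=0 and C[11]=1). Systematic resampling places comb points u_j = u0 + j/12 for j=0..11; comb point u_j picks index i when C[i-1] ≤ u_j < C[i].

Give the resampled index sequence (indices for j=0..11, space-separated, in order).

C = [0, 5/59, 13/59, 16/59, 24/59, 33/59, 36/59, 43/59, 51/59, 58/59, 58/59, 1]
j=0: u_0=1/16 ∈ [0, 5/59) → index 1
j=1: u_1=7/48 ∈ [5/59, 13/59) → index 2
j=2: u_2=11/48 ∈ [13/59, 16/59) → index 3
j=3: u_3=5/16 ∈ [16/59, 24/59) → index 4
j=4: u_4=19/48 ∈ [16/59, 24/59) → index 4
j=5: u_5=23/48 ∈ [24/59, 33/59) → index 5
j=6: u_6=9/16 ∈ [33/59, 36/59) → index 6
j=7: u_7=31/48 ∈ [36/59, 43/59) → index 7
j=8: u_8=35/48 ∈ [43/59, 51/59) → index 8
j=9: u_9=13/16 ∈ [43/59, 51/59) → index 8
j=10: u_10=43/48 ∈ [51/59, 58/59) → index 9
j=11: u_11=47/48 ∈ [51/59, 58/59) → index 9

1 2 3 4 4 5 6 7 8 8 9 9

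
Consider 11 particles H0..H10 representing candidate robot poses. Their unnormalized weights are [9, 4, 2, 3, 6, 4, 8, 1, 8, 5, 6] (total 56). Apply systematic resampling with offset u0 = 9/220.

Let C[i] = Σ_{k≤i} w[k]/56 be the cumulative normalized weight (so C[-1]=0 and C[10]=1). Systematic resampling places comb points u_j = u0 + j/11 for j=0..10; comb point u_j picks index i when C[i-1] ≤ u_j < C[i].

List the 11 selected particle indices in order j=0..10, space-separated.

0 0 1 3 4 5 6 8 8 9 10

C = [9/56, 13/56, 15/56, 9/28, 3/7, 1/2, 9/14, 37/56, 45/56, 25/28, 1]
j=0: u_0=9/220 ∈ [0, 9/56) → index 0
j=1: u_1=29/220 ∈ [0, 9/56) → index 0
j=2: u_2=49/220 ∈ [9/56, 13/56) → index 1
j=3: u_3=69/220 ∈ [15/56, 9/28) → index 3
j=4: u_4=89/220 ∈ [9/28, 3/7) → index 4
j=5: u_5=109/220 ∈ [3/7, 1/2) → index 5
j=6: u_6=129/220 ∈ [1/2, 9/14) → index 6
j=7: u_7=149/220 ∈ [37/56, 45/56) → index 8
j=8: u_8=169/220 ∈ [37/56, 45/56) → index 8
j=9: u_9=189/220 ∈ [45/56, 25/28) → index 9
j=10: u_10=19/20 ∈ [25/28, 1) → index 10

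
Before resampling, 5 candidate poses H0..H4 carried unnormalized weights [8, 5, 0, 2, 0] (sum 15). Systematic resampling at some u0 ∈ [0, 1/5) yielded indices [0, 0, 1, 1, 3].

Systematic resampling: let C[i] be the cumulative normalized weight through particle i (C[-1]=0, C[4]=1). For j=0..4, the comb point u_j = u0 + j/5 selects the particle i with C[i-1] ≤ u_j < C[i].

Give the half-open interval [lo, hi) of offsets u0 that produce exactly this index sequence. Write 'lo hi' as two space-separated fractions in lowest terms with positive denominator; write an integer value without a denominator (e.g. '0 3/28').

C = [8/15, 13/15, 13/15, 1, 1]
j=0 picked index 0: u0 ∈ [0, 8/15)
j=1 picked index 0: u0 ∈ [-1/5, 1/3)
j=2 picked index 1: u0 ∈ [2/15, 7/15)
j=3 picked index 1: u0 ∈ [-1/15, 4/15)
j=4 picked index 3: u0 ∈ [1/15, 1/5)
intersection: [2/15, 1/5)

2/15 1/5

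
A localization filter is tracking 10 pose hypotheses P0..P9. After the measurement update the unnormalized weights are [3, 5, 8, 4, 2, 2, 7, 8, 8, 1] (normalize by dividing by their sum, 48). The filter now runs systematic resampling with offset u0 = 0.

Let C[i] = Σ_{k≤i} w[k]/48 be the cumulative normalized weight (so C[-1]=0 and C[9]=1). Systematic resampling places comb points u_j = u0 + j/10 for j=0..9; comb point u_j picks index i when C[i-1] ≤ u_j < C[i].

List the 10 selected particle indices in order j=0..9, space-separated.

C = [1/16, 1/6, 1/3, 5/12, 11/24, 1/2, 31/48, 13/16, 47/48, 1]
j=0: u_0=0 ∈ [0, 1/16) → index 0
j=1: u_1=1/10 ∈ [1/16, 1/6) → index 1
j=2: u_2=1/5 ∈ [1/6, 1/3) → index 2
j=3: u_3=3/10 ∈ [1/6, 1/3) → index 2
j=4: u_4=2/5 ∈ [1/3, 5/12) → index 3
j=5: u_5=1/2 ∈ [1/2, 31/48) → index 6
j=6: u_6=3/5 ∈ [1/2, 31/48) → index 6
j=7: u_7=7/10 ∈ [31/48, 13/16) → index 7
j=8: u_8=4/5 ∈ [31/48, 13/16) → index 7
j=9: u_9=9/10 ∈ [13/16, 47/48) → index 8

0 1 2 2 3 6 6 7 7 8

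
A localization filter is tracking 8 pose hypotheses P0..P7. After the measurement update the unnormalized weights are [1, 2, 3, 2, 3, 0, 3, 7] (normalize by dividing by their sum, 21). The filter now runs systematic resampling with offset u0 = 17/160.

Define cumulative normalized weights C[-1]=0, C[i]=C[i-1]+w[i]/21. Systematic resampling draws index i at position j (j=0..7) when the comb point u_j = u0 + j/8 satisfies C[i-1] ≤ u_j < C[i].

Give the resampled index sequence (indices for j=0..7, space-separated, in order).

1 2 3 4 6 7 7 7

C = [1/21, 1/7, 2/7, 8/21, 11/21, 11/21, 2/3, 1]
j=0: u_0=17/160 ∈ [1/21, 1/7) → index 1
j=1: u_1=37/160 ∈ [1/7, 2/7) → index 2
j=2: u_2=57/160 ∈ [2/7, 8/21) → index 3
j=3: u_3=77/160 ∈ [8/21, 11/21) → index 4
j=4: u_4=97/160 ∈ [11/21, 2/3) → index 6
j=5: u_5=117/160 ∈ [2/3, 1) → index 7
j=6: u_6=137/160 ∈ [2/3, 1) → index 7
j=7: u_7=157/160 ∈ [2/3, 1) → index 7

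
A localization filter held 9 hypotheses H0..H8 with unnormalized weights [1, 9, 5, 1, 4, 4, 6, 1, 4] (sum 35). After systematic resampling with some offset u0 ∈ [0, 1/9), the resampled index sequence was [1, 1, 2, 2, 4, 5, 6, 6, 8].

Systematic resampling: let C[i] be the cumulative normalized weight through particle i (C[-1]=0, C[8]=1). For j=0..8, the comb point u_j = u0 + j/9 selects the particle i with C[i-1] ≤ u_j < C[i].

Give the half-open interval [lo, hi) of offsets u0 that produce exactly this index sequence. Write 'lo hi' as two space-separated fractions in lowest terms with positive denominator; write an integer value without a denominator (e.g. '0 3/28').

4/63 5/63

C = [1/35, 2/7, 3/7, 16/35, 4/7, 24/35, 6/7, 31/35, 1]
j=0 picked index 1: u0 ∈ [1/35, 2/7)
j=1 picked index 1: u0 ∈ [-26/315, 11/63)
j=2 picked index 2: u0 ∈ [4/63, 13/63)
j=3 picked index 2: u0 ∈ [-1/21, 2/21)
j=4 picked index 4: u0 ∈ [4/315, 8/63)
j=5 picked index 5: u0 ∈ [1/63, 41/315)
j=6 picked index 6: u0 ∈ [2/105, 4/21)
j=7 picked index 6: u0 ∈ [-29/315, 5/63)
j=8 picked index 8: u0 ∈ [-1/315, 1/9)
intersection: [4/63, 5/63)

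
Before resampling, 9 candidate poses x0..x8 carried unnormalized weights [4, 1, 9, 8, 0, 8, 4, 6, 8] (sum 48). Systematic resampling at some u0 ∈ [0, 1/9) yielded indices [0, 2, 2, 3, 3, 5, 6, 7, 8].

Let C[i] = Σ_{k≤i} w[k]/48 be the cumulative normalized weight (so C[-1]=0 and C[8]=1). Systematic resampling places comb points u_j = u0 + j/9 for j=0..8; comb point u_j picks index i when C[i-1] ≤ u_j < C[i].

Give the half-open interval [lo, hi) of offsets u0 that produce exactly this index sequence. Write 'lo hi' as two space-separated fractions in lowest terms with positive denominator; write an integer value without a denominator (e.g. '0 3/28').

C = [1/12, 5/48, 7/24, 11/24, 11/24, 5/8, 17/24, 5/6, 1]
j=0 picked index 0: u0 ∈ [0, 1/12)
j=1 picked index 2: u0 ∈ [-1/144, 13/72)
j=2 picked index 2: u0 ∈ [-17/144, 5/72)
j=3 picked index 3: u0 ∈ [-1/24, 1/8)
j=4 picked index 3: u0 ∈ [-11/72, 1/72)
j=5 picked index 5: u0 ∈ [-7/72, 5/72)
j=6 picked index 6: u0 ∈ [-1/24, 1/24)
j=7 picked index 7: u0 ∈ [-5/72, 1/18)
j=8 picked index 8: u0 ∈ [-1/18, 1/9)
intersection: [0, 1/72)

0 1/72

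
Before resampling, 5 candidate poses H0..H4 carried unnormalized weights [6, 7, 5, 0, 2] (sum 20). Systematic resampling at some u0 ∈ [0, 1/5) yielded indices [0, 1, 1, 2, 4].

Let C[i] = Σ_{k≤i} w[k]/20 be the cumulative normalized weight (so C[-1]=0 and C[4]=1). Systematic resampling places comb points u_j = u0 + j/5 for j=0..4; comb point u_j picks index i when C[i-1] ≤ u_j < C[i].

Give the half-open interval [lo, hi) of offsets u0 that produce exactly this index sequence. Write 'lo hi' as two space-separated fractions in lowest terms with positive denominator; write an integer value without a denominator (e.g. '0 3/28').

C = [3/10, 13/20, 9/10, 9/10, 1]
j=0 picked index 0: u0 ∈ [0, 3/10)
j=1 picked index 1: u0 ∈ [1/10, 9/20)
j=2 picked index 1: u0 ∈ [-1/10, 1/4)
j=3 picked index 2: u0 ∈ [1/20, 3/10)
j=4 picked index 4: u0 ∈ [1/10, 1/5)
intersection: [1/10, 1/5)

1/10 1/5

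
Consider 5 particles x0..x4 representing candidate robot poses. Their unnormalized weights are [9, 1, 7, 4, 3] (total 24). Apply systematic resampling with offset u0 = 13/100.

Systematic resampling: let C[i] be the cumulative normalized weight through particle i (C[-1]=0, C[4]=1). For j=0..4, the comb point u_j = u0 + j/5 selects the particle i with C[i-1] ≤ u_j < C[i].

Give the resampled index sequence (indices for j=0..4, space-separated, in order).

C = [3/8, 5/12, 17/24, 7/8, 1]
j=0: u_0=13/100 ∈ [0, 3/8) → index 0
j=1: u_1=33/100 ∈ [0, 3/8) → index 0
j=2: u_2=53/100 ∈ [5/12, 17/24) → index 2
j=3: u_3=73/100 ∈ [17/24, 7/8) → index 3
j=4: u_4=93/100 ∈ [7/8, 1) → index 4

0 0 2 3 4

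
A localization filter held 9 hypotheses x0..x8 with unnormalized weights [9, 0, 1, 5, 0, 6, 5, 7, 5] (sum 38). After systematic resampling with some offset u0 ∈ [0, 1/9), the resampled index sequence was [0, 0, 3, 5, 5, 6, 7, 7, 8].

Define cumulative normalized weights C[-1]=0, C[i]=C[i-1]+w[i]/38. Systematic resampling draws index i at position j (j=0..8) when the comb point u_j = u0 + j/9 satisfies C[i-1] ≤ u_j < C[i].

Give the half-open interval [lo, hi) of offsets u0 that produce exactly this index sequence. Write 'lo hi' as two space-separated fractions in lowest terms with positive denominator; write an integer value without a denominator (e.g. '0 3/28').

C = [9/38, 9/38, 5/19, 15/38, 15/38, 21/38, 13/19, 33/38, 1]
j=0 picked index 0: u0 ∈ [0, 9/38)
j=1 picked index 0: u0 ∈ [-1/9, 43/342)
j=2 picked index 3: u0 ∈ [7/171, 59/342)
j=3 picked index 5: u0 ∈ [7/114, 25/114)
j=4 picked index 5: u0 ∈ [-17/342, 37/342)
j=5 picked index 6: u0 ∈ [-1/342, 22/171)
j=6 picked index 7: u0 ∈ [1/57, 23/114)
j=7 picked index 7: u0 ∈ [-16/171, 31/342)
j=8 picked index 8: u0 ∈ [-7/342, 1/9)
intersection: [7/114, 31/342)

7/114 31/342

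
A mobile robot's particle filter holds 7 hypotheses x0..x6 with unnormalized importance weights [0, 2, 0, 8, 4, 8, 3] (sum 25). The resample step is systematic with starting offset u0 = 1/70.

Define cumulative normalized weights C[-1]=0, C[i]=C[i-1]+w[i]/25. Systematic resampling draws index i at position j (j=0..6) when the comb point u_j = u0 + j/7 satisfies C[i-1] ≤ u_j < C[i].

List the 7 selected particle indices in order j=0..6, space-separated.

1 3 3 4 5 5 5

C = [0, 2/25, 2/25, 2/5, 14/25, 22/25, 1]
j=0: u_0=1/70 ∈ [0, 2/25) → index 1
j=1: u_1=11/70 ∈ [2/25, 2/5) → index 3
j=2: u_2=3/10 ∈ [2/25, 2/5) → index 3
j=3: u_3=31/70 ∈ [2/5, 14/25) → index 4
j=4: u_4=41/70 ∈ [14/25, 22/25) → index 5
j=5: u_5=51/70 ∈ [14/25, 22/25) → index 5
j=6: u_6=61/70 ∈ [14/25, 22/25) → index 5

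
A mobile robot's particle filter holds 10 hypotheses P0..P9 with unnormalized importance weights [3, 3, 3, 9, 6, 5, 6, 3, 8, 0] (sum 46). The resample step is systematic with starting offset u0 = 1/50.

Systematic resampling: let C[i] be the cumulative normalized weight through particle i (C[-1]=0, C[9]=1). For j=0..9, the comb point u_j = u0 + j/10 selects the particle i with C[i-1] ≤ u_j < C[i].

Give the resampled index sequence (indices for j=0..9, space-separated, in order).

0 1 3 3 4 4 5 6 7 8

C = [3/46, 3/23, 9/46, 9/23, 12/23, 29/46, 35/46, 19/23, 1, 1]
j=0: u_0=1/50 ∈ [0, 3/46) → index 0
j=1: u_1=3/25 ∈ [3/46, 3/23) → index 1
j=2: u_2=11/50 ∈ [9/46, 9/23) → index 3
j=3: u_3=8/25 ∈ [9/46, 9/23) → index 3
j=4: u_4=21/50 ∈ [9/23, 12/23) → index 4
j=5: u_5=13/25 ∈ [9/23, 12/23) → index 4
j=6: u_6=31/50 ∈ [12/23, 29/46) → index 5
j=7: u_7=18/25 ∈ [29/46, 35/46) → index 6
j=8: u_8=41/50 ∈ [35/46, 19/23) → index 7
j=9: u_9=23/25 ∈ [19/23, 1) → index 8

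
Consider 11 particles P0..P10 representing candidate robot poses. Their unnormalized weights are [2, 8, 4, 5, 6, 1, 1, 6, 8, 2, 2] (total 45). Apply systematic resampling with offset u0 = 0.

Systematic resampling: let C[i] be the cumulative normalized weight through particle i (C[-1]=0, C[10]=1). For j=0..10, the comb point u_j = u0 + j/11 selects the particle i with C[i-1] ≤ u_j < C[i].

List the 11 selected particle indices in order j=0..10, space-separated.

0 1 1 2 3 4 4 7 7 8 8

C = [2/45, 2/9, 14/45, 19/45, 5/9, 26/45, 3/5, 11/15, 41/45, 43/45, 1]
j=0: u_0=0 ∈ [0, 2/45) → index 0
j=1: u_1=1/11 ∈ [2/45, 2/9) → index 1
j=2: u_2=2/11 ∈ [2/45, 2/9) → index 1
j=3: u_3=3/11 ∈ [2/9, 14/45) → index 2
j=4: u_4=4/11 ∈ [14/45, 19/45) → index 3
j=5: u_5=5/11 ∈ [19/45, 5/9) → index 4
j=6: u_6=6/11 ∈ [19/45, 5/9) → index 4
j=7: u_7=7/11 ∈ [3/5, 11/15) → index 7
j=8: u_8=8/11 ∈ [3/5, 11/15) → index 7
j=9: u_9=9/11 ∈ [11/15, 41/45) → index 8
j=10: u_10=10/11 ∈ [11/15, 41/45) → index 8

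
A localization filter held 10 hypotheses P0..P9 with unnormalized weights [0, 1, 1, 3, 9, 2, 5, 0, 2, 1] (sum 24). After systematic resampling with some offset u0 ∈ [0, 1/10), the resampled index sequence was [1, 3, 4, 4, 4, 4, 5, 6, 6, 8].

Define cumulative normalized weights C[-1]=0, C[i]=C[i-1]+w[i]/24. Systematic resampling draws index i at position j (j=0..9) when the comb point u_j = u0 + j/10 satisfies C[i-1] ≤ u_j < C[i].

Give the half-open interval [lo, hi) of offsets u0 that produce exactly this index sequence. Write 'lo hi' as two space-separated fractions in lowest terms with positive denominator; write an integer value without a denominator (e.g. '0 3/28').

1/120 1/24

C = [0, 1/24, 1/12, 5/24, 7/12, 2/3, 7/8, 7/8, 23/24, 1]
j=0 picked index 1: u0 ∈ [0, 1/24)
j=1 picked index 3: u0 ∈ [-1/60, 13/120)
j=2 picked index 4: u0 ∈ [1/120, 23/60)
j=3 picked index 4: u0 ∈ [-11/120, 17/60)
j=4 picked index 4: u0 ∈ [-23/120, 11/60)
j=5 picked index 4: u0 ∈ [-7/24, 1/12)
j=6 picked index 5: u0 ∈ [-1/60, 1/15)
j=7 picked index 6: u0 ∈ [-1/30, 7/40)
j=8 picked index 6: u0 ∈ [-2/15, 3/40)
j=9 picked index 8: u0 ∈ [-1/40, 7/120)
intersection: [1/120, 1/24)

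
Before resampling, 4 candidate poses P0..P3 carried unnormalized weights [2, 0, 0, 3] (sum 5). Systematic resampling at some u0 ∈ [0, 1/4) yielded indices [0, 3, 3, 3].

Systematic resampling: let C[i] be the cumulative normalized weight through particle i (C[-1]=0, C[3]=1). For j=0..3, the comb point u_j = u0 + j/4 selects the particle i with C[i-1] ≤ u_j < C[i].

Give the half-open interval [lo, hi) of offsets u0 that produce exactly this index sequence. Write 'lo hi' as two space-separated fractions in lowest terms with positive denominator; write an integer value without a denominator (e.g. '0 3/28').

C = [2/5, 2/5, 2/5, 1]
j=0 picked index 0: u0 ∈ [0, 2/5)
j=1 picked index 3: u0 ∈ [3/20, 3/4)
j=2 picked index 3: u0 ∈ [-1/10, 1/2)
j=3 picked index 3: u0 ∈ [-7/20, 1/4)
intersection: [3/20, 1/4)

3/20 1/4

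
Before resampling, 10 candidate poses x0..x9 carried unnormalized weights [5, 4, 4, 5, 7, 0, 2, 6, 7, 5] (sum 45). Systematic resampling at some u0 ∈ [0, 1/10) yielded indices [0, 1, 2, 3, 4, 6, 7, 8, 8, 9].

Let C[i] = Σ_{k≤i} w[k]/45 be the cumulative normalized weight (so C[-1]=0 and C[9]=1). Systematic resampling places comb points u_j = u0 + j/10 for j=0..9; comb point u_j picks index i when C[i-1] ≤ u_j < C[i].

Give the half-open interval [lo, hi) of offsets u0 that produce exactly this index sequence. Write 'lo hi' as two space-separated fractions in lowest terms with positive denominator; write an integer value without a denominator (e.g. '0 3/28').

C = [1/9, 1/5, 13/45, 2/5, 5/9, 5/9, 3/5, 11/15, 8/9, 1]
j=0 picked index 0: u0 ∈ [0, 1/9)
j=1 picked index 1: u0 ∈ [1/90, 1/10)
j=2 picked index 2: u0 ∈ [0, 4/45)
j=3 picked index 3: u0 ∈ [-1/90, 1/10)
j=4 picked index 4: u0 ∈ [0, 7/45)
j=5 picked index 6: u0 ∈ [1/18, 1/10)
j=6 picked index 7: u0 ∈ [0, 2/15)
j=7 picked index 8: u0 ∈ [1/30, 17/90)
j=8 picked index 8: u0 ∈ [-1/15, 4/45)
j=9 picked index 9: u0 ∈ [-1/90, 1/10)
intersection: [1/18, 4/45)

1/18 4/45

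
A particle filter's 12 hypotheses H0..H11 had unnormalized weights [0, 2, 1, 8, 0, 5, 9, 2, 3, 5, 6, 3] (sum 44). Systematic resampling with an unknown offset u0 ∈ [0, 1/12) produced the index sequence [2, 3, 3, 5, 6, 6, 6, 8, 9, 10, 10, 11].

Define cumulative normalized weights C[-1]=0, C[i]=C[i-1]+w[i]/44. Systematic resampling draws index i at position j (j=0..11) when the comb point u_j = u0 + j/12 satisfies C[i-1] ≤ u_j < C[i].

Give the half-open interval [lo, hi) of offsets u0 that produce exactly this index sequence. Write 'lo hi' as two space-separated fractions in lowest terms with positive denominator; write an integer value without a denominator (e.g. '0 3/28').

C = [0, 1/22, 3/44, 1/4, 1/4, 4/11, 25/44, 27/44, 15/22, 35/44, 41/44, 1]
j=0 picked index 2: u0 ∈ [1/22, 3/44)
j=1 picked index 3: u0 ∈ [-1/66, 1/6)
j=2 picked index 3: u0 ∈ [-13/132, 1/12)
j=3 picked index 5: u0 ∈ [0, 5/44)
j=4 picked index 6: u0 ∈ [1/33, 31/132)
j=5 picked index 6: u0 ∈ [-7/132, 5/33)
j=6 picked index 6: u0 ∈ [-3/22, 3/44)
j=7 picked index 8: u0 ∈ [1/33, 13/132)
j=8 picked index 9: u0 ∈ [1/66, 17/132)
j=9 picked index 10: u0 ∈ [1/22, 2/11)
j=10 picked index 10: u0 ∈ [-5/132, 13/132)
j=11 picked index 11: u0 ∈ [1/66, 1/12)
intersection: [1/22, 3/44)

1/22 3/44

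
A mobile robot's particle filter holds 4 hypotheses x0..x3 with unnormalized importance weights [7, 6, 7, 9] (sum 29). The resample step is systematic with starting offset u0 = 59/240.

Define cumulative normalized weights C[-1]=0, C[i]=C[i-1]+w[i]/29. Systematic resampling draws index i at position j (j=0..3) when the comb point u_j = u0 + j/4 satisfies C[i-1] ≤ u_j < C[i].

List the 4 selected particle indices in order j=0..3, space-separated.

1 2 3 3

C = [7/29, 13/29, 20/29, 1]
j=0: u_0=59/240 ∈ [7/29, 13/29) → index 1
j=1: u_1=119/240 ∈ [13/29, 20/29) → index 2
j=2: u_2=179/240 ∈ [20/29, 1) → index 3
j=3: u_3=239/240 ∈ [20/29, 1) → index 3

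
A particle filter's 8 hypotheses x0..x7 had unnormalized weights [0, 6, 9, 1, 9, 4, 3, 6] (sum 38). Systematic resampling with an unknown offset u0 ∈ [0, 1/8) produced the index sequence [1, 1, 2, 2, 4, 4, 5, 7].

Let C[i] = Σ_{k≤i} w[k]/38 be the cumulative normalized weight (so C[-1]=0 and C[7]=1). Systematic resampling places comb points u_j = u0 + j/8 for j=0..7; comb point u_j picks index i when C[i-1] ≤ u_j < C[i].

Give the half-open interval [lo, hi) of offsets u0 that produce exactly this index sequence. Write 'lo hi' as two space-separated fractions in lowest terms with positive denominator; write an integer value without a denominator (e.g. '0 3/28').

0 1/76

C = [0, 3/19, 15/38, 8/19, 25/38, 29/38, 16/19, 1]
j=0 picked index 1: u0 ∈ [0, 3/19)
j=1 picked index 1: u0 ∈ [-1/8, 5/152)
j=2 picked index 2: u0 ∈ [-7/76, 11/76)
j=3 picked index 2: u0 ∈ [-33/152, 3/152)
j=4 picked index 4: u0 ∈ [-3/38, 3/19)
j=5 picked index 4: u0 ∈ [-31/152, 5/152)
j=6 picked index 5: u0 ∈ [-7/76, 1/76)
j=7 picked index 7: u0 ∈ [-5/152, 1/8)
intersection: [0, 1/76)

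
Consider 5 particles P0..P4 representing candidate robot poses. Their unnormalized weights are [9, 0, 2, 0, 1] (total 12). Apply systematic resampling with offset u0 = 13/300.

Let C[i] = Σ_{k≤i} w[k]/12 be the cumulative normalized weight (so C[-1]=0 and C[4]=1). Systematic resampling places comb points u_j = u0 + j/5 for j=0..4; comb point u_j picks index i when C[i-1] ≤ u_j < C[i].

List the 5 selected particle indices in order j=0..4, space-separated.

0 0 0 0 2

C = [3/4, 3/4, 11/12, 11/12, 1]
j=0: u_0=13/300 ∈ [0, 3/4) → index 0
j=1: u_1=73/300 ∈ [0, 3/4) → index 0
j=2: u_2=133/300 ∈ [0, 3/4) → index 0
j=3: u_3=193/300 ∈ [0, 3/4) → index 0
j=4: u_4=253/300 ∈ [3/4, 11/12) → index 2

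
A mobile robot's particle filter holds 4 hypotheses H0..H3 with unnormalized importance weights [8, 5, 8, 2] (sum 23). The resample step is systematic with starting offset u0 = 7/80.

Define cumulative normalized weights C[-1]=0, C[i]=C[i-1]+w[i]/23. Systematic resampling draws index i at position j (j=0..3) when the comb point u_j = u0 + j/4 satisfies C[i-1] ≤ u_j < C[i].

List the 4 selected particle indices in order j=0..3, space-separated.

0 0 2 2

C = [8/23, 13/23, 21/23, 1]
j=0: u_0=7/80 ∈ [0, 8/23) → index 0
j=1: u_1=27/80 ∈ [0, 8/23) → index 0
j=2: u_2=47/80 ∈ [13/23, 21/23) → index 2
j=3: u_3=67/80 ∈ [13/23, 21/23) → index 2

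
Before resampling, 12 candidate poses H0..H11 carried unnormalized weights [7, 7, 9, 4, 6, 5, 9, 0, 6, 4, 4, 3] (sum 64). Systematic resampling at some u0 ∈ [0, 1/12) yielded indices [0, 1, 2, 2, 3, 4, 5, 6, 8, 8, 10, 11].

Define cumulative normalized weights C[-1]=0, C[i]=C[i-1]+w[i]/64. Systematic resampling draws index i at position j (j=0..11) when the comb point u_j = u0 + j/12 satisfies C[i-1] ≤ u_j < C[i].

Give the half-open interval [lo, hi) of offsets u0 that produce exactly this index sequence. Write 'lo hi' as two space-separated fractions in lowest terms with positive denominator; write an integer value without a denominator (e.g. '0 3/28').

C = [7/64, 7/32, 23/64, 27/64, 33/64, 19/32, 47/64, 47/64, 53/64, 57/64, 61/64, 1]
j=0 picked index 0: u0 ∈ [0, 7/64)
j=1 picked index 1: u0 ∈ [5/192, 13/96)
j=2 picked index 2: u0 ∈ [5/96, 37/192)
j=3 picked index 2: u0 ∈ [-1/32, 7/64)
j=4 picked index 3: u0 ∈ [5/192, 17/192)
j=5 picked index 4: u0 ∈ [1/192, 19/192)
j=6 picked index 5: u0 ∈ [1/64, 3/32)
j=7 picked index 6: u0 ∈ [1/96, 29/192)
j=8 picked index 8: u0 ∈ [13/192, 31/192)
j=9 picked index 8: u0 ∈ [-1/64, 5/64)
j=10 picked index 10: u0 ∈ [11/192, 23/192)
j=11 picked index 11: u0 ∈ [7/192, 1/12)
intersection: [13/192, 5/64)

13/192 5/64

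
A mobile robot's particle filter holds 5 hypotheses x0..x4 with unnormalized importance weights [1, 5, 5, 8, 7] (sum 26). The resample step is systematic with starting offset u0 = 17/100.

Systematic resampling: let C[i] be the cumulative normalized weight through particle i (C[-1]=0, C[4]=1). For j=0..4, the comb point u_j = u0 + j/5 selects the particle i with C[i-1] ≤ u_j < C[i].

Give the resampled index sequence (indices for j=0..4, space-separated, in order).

1 2 3 4 4

C = [1/26, 3/13, 11/26, 19/26, 1]
j=0: u_0=17/100 ∈ [1/26, 3/13) → index 1
j=1: u_1=37/100 ∈ [3/13, 11/26) → index 2
j=2: u_2=57/100 ∈ [11/26, 19/26) → index 3
j=3: u_3=77/100 ∈ [19/26, 1) → index 4
j=4: u_4=97/100 ∈ [19/26, 1) → index 4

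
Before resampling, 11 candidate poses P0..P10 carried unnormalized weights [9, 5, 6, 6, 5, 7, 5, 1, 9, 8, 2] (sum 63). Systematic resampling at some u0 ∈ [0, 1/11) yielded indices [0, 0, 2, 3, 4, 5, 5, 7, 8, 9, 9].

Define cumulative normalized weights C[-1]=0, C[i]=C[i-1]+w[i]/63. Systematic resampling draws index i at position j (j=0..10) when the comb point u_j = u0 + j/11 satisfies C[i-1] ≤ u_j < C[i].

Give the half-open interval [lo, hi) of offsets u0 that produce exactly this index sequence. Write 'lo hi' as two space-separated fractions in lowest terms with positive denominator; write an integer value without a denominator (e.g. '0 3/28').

34/693 4/77

C = [1/7, 2/9, 20/63, 26/63, 31/63, 38/63, 43/63, 44/63, 53/63, 61/63, 1]
j=0 picked index 0: u0 ∈ [0, 1/7)
j=1 picked index 0: u0 ∈ [-1/11, 4/77)
j=2 picked index 2: u0 ∈ [4/99, 94/693)
j=3 picked index 3: u0 ∈ [31/693, 97/693)
j=4 picked index 4: u0 ∈ [34/693, 89/693)
j=5 picked index 5: u0 ∈ [26/693, 103/693)
j=6 picked index 5: u0 ∈ [-37/693, 40/693)
j=7 picked index 7: u0 ∈ [32/693, 43/693)
j=8 picked index 8: u0 ∈ [-20/693, 79/693)
j=9 picked index 9: u0 ∈ [16/693, 104/693)
j=10 picked index 9: u0 ∈ [-47/693, 41/693)
intersection: [34/693, 4/77)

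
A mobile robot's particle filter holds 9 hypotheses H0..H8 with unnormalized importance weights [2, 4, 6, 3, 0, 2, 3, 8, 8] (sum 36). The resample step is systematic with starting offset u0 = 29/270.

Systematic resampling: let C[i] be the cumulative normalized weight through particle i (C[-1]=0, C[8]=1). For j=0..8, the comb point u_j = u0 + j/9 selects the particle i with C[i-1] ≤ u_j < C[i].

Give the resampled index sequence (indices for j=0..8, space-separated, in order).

1 2 2 5 6 7 7 8 8

C = [1/18, 1/6, 1/3, 5/12, 5/12, 17/36, 5/9, 7/9, 1]
j=0: u_0=29/270 ∈ [1/18, 1/6) → index 1
j=1: u_1=59/270 ∈ [1/6, 1/3) → index 2
j=2: u_2=89/270 ∈ [1/6, 1/3) → index 2
j=3: u_3=119/270 ∈ [5/12, 17/36) → index 5
j=4: u_4=149/270 ∈ [17/36, 5/9) → index 6
j=5: u_5=179/270 ∈ [5/9, 7/9) → index 7
j=6: u_6=209/270 ∈ [5/9, 7/9) → index 7
j=7: u_7=239/270 ∈ [7/9, 1) → index 8
j=8: u_8=269/270 ∈ [7/9, 1) → index 8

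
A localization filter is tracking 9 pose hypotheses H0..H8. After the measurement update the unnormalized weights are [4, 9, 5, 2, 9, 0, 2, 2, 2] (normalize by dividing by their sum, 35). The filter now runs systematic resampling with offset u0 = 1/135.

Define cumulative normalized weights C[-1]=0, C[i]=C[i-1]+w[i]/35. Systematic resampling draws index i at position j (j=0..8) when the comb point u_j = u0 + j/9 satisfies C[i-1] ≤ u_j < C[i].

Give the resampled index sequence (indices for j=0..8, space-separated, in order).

0 1 1 1 2 3 4 4 7

C = [4/35, 13/35, 18/35, 4/7, 29/35, 29/35, 31/35, 33/35, 1]
j=0: u_0=1/135 ∈ [0, 4/35) → index 0
j=1: u_1=16/135 ∈ [4/35, 13/35) → index 1
j=2: u_2=31/135 ∈ [4/35, 13/35) → index 1
j=3: u_3=46/135 ∈ [4/35, 13/35) → index 1
j=4: u_4=61/135 ∈ [13/35, 18/35) → index 2
j=5: u_5=76/135 ∈ [18/35, 4/7) → index 3
j=6: u_6=91/135 ∈ [4/7, 29/35) → index 4
j=7: u_7=106/135 ∈ [4/7, 29/35) → index 4
j=8: u_8=121/135 ∈ [31/35, 33/35) → index 7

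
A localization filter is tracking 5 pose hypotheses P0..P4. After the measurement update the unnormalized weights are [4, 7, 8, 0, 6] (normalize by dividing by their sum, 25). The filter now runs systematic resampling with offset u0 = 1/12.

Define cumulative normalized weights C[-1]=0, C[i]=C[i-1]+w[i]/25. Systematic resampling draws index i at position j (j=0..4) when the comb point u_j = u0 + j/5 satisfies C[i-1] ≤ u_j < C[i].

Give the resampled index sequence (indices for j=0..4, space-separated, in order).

C = [4/25, 11/25, 19/25, 19/25, 1]
j=0: u_0=1/12 ∈ [0, 4/25) → index 0
j=1: u_1=17/60 ∈ [4/25, 11/25) → index 1
j=2: u_2=29/60 ∈ [11/25, 19/25) → index 2
j=3: u_3=41/60 ∈ [11/25, 19/25) → index 2
j=4: u_4=53/60 ∈ [19/25, 1) → index 4

0 1 2 2 4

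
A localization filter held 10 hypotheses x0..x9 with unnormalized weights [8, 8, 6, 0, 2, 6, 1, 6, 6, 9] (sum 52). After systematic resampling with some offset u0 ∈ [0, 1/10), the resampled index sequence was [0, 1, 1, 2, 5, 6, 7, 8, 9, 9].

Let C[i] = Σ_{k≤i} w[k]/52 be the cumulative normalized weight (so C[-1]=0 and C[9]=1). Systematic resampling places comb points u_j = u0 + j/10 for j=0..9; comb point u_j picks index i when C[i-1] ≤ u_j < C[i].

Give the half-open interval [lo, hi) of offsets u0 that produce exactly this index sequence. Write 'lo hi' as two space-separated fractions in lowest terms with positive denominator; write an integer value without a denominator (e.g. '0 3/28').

1/13 5/52

C = [2/13, 4/13, 11/26, 11/26, 6/13, 15/26, 31/52, 37/52, 43/52, 1]
j=0 picked index 0: u0 ∈ [0, 2/13)
j=1 picked index 1: u0 ∈ [7/130, 27/130)
j=2 picked index 1: u0 ∈ [-3/65, 7/65)
j=3 picked index 2: u0 ∈ [1/130, 8/65)
j=4 picked index 5: u0 ∈ [4/65, 23/130)
j=5 picked index 6: u0 ∈ [1/13, 5/52)
j=6 picked index 7: u0 ∈ [-1/260, 29/260)
j=7 picked index 8: u0 ∈ [3/260, 33/260)
j=8 picked index 9: u0 ∈ [7/260, 1/5)
j=9 picked index 9: u0 ∈ [-19/260, 1/10)
intersection: [1/13, 5/52)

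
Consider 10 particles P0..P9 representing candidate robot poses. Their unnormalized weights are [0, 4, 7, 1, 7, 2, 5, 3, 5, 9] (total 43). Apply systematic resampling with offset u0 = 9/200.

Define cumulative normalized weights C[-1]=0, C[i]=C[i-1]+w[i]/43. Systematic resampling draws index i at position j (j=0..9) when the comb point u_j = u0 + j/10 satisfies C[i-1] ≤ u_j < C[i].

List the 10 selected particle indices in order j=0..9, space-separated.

C = [0, 4/43, 11/43, 12/43, 19/43, 21/43, 26/43, 29/43, 34/43, 1]
j=0: u_0=9/200 ∈ [0, 4/43) → index 1
j=1: u_1=29/200 ∈ [4/43, 11/43) → index 2
j=2: u_2=49/200 ∈ [4/43, 11/43) → index 2
j=3: u_3=69/200 ∈ [12/43, 19/43) → index 4
j=4: u_4=89/200 ∈ [19/43, 21/43) → index 5
j=5: u_5=109/200 ∈ [21/43, 26/43) → index 6
j=6: u_6=129/200 ∈ [26/43, 29/43) → index 7
j=7: u_7=149/200 ∈ [29/43, 34/43) → index 8
j=8: u_8=169/200 ∈ [34/43, 1) → index 9
j=9: u_9=189/200 ∈ [34/43, 1) → index 9

1 2 2 4 5 6 7 8 9 9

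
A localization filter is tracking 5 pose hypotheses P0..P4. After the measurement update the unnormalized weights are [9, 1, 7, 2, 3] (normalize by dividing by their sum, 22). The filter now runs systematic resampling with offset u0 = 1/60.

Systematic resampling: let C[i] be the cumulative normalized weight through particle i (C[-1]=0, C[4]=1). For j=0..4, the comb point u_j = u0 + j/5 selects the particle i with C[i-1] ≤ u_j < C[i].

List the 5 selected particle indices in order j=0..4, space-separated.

0 0 1 2 3

C = [9/22, 5/11, 17/22, 19/22, 1]
j=0: u_0=1/60 ∈ [0, 9/22) → index 0
j=1: u_1=13/60 ∈ [0, 9/22) → index 0
j=2: u_2=5/12 ∈ [9/22, 5/11) → index 1
j=3: u_3=37/60 ∈ [5/11, 17/22) → index 2
j=4: u_4=49/60 ∈ [17/22, 19/22) → index 3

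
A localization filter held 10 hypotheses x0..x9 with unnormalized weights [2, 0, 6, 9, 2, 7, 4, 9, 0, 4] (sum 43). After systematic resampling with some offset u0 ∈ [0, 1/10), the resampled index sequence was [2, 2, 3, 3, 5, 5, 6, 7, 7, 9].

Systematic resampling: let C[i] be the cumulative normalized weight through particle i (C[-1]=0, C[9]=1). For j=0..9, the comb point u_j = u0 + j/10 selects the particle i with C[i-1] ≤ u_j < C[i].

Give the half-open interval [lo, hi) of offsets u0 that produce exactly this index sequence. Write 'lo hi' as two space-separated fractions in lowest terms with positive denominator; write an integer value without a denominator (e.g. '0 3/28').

C = [2/43, 2/43, 8/43, 17/43, 19/43, 26/43, 30/43, 39/43, 39/43, 1]
j=0 picked index 2: u0 ∈ [2/43, 8/43)
j=1 picked index 2: u0 ∈ [-23/430, 37/430)
j=2 picked index 3: u0 ∈ [-3/215, 42/215)
j=3 picked index 3: u0 ∈ [-49/430, 41/430)
j=4 picked index 5: u0 ∈ [9/215, 44/215)
j=5 picked index 5: u0 ∈ [-5/86, 9/86)
j=6 picked index 6: u0 ∈ [1/215, 21/215)
j=7 picked index 7: u0 ∈ [-1/430, 89/430)
j=8 picked index 7: u0 ∈ [-22/215, 23/215)
j=9 picked index 9: u0 ∈ [3/430, 1/10)
intersection: [2/43, 37/430)

2/43 37/430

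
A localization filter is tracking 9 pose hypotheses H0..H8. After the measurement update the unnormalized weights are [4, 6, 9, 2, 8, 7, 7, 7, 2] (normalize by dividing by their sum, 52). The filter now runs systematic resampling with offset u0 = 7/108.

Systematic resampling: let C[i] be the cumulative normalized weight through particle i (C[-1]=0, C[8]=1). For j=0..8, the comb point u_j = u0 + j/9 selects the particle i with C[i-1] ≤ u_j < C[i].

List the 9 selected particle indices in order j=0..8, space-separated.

C = [1/13, 5/26, 19/52, 21/52, 29/52, 9/13, 43/52, 25/26, 1]
j=0: u_0=7/108 ∈ [0, 1/13) → index 0
j=1: u_1=19/108 ∈ [1/13, 5/26) → index 1
j=2: u_2=31/108 ∈ [5/26, 19/52) → index 2
j=3: u_3=43/108 ∈ [19/52, 21/52) → index 3
j=4: u_4=55/108 ∈ [21/52, 29/52) → index 4
j=5: u_5=67/108 ∈ [29/52, 9/13) → index 5
j=6: u_6=79/108 ∈ [9/13, 43/52) → index 6
j=7: u_7=91/108 ∈ [43/52, 25/26) → index 7
j=8: u_8=103/108 ∈ [43/52, 25/26) → index 7

0 1 2 3 4 5 6 7 7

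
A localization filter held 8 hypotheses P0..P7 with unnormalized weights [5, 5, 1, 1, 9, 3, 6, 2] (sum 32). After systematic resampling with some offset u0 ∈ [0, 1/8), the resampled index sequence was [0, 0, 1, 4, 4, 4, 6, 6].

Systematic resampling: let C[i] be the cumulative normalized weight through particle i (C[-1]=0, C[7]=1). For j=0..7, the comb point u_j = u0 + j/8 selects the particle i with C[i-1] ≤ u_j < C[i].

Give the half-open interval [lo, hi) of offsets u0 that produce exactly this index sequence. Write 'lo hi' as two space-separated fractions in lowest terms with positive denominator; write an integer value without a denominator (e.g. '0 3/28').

0 1/32

C = [5/32, 5/16, 11/32, 3/8, 21/32, 3/4, 15/16, 1]
j=0 picked index 0: u0 ∈ [0, 5/32)
j=1 picked index 0: u0 ∈ [-1/8, 1/32)
j=2 picked index 1: u0 ∈ [-3/32, 1/16)
j=3 picked index 4: u0 ∈ [0, 9/32)
j=4 picked index 4: u0 ∈ [-1/8, 5/32)
j=5 picked index 4: u0 ∈ [-1/4, 1/32)
j=6 picked index 6: u0 ∈ [0, 3/16)
j=7 picked index 6: u0 ∈ [-1/8, 1/16)
intersection: [0, 1/32)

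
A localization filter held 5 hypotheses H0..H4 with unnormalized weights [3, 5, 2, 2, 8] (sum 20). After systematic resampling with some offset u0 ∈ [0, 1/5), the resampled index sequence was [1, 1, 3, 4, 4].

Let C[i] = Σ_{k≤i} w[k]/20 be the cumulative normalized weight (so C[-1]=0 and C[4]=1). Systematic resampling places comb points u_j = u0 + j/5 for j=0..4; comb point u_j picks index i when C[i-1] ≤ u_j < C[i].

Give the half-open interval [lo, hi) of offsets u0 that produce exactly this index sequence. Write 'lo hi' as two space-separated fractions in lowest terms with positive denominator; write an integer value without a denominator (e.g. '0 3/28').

3/20 1/5

C = [3/20, 2/5, 1/2, 3/5, 1]
j=0 picked index 1: u0 ∈ [3/20, 2/5)
j=1 picked index 1: u0 ∈ [-1/20, 1/5)
j=2 picked index 3: u0 ∈ [1/10, 1/5)
j=3 picked index 4: u0 ∈ [0, 2/5)
j=4 picked index 4: u0 ∈ [-1/5, 1/5)
intersection: [3/20, 1/5)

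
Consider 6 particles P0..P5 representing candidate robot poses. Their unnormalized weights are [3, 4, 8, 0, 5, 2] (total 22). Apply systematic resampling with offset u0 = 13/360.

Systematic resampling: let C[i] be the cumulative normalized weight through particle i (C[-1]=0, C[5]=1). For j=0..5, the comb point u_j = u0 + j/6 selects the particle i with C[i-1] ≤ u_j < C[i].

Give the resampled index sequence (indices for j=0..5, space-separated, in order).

0 1 2 2 4 4

C = [3/22, 7/22, 15/22, 15/22, 10/11, 1]
j=0: u_0=13/360 ∈ [0, 3/22) → index 0
j=1: u_1=73/360 ∈ [3/22, 7/22) → index 1
j=2: u_2=133/360 ∈ [7/22, 15/22) → index 2
j=3: u_3=193/360 ∈ [7/22, 15/22) → index 2
j=4: u_4=253/360 ∈ [15/22, 10/11) → index 4
j=5: u_5=313/360 ∈ [15/22, 10/11) → index 4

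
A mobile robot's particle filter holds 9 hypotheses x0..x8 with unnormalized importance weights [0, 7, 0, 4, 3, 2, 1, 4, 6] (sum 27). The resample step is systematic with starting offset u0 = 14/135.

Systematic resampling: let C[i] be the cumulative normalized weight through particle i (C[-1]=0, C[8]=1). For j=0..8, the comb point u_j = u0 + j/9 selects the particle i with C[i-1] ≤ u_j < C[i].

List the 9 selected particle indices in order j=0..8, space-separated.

1 1 3 4 5 7 7 8 8

C = [0, 7/27, 7/27, 11/27, 14/27, 16/27, 17/27, 7/9, 1]
j=0: u_0=14/135 ∈ [0, 7/27) → index 1
j=1: u_1=29/135 ∈ [0, 7/27) → index 1
j=2: u_2=44/135 ∈ [7/27, 11/27) → index 3
j=3: u_3=59/135 ∈ [11/27, 14/27) → index 4
j=4: u_4=74/135 ∈ [14/27, 16/27) → index 5
j=5: u_5=89/135 ∈ [17/27, 7/9) → index 7
j=6: u_6=104/135 ∈ [17/27, 7/9) → index 7
j=7: u_7=119/135 ∈ [7/9, 1) → index 8
j=8: u_8=134/135 ∈ [7/9, 1) → index 8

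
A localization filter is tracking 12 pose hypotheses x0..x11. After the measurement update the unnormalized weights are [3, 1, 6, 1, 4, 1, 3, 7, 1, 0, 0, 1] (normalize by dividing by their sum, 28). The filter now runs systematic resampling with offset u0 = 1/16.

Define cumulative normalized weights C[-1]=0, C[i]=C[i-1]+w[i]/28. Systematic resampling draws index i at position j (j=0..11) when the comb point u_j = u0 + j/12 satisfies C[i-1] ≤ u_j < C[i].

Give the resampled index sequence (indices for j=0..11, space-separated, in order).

0 2 2 2 4 4 5 6 7 7 7 11

C = [3/28, 1/7, 5/14, 11/28, 15/28, 4/7, 19/28, 13/14, 27/28, 27/28, 27/28, 1]
j=0: u_0=1/16 ∈ [0, 3/28) → index 0
j=1: u_1=7/48 ∈ [1/7, 5/14) → index 2
j=2: u_2=11/48 ∈ [1/7, 5/14) → index 2
j=3: u_3=5/16 ∈ [1/7, 5/14) → index 2
j=4: u_4=19/48 ∈ [11/28, 15/28) → index 4
j=5: u_5=23/48 ∈ [11/28, 15/28) → index 4
j=6: u_6=9/16 ∈ [15/28, 4/7) → index 5
j=7: u_7=31/48 ∈ [4/7, 19/28) → index 6
j=8: u_8=35/48 ∈ [19/28, 13/14) → index 7
j=9: u_9=13/16 ∈ [19/28, 13/14) → index 7
j=10: u_10=43/48 ∈ [19/28, 13/14) → index 7
j=11: u_11=47/48 ∈ [27/28, 1) → index 11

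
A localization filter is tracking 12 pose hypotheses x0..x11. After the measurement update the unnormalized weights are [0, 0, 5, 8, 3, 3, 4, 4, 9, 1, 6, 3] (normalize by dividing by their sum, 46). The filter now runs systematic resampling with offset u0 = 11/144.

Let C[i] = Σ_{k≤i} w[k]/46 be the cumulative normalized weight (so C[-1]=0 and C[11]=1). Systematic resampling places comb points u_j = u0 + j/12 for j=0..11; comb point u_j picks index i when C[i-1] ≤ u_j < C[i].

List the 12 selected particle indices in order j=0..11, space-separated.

2 3 3 4 5 6 7 8 8 10 10 11

C = [0, 0, 5/46, 13/46, 8/23, 19/46, 1/2, 27/46, 18/23, 37/46, 43/46, 1]
j=0: u_0=11/144 ∈ [0, 5/46) → index 2
j=1: u_1=23/144 ∈ [5/46, 13/46) → index 3
j=2: u_2=35/144 ∈ [5/46, 13/46) → index 3
j=3: u_3=47/144 ∈ [13/46, 8/23) → index 4
j=4: u_4=59/144 ∈ [8/23, 19/46) → index 5
j=5: u_5=71/144 ∈ [19/46, 1/2) → index 6
j=6: u_6=83/144 ∈ [1/2, 27/46) → index 7
j=7: u_7=95/144 ∈ [27/46, 18/23) → index 8
j=8: u_8=107/144 ∈ [27/46, 18/23) → index 8
j=9: u_9=119/144 ∈ [37/46, 43/46) → index 10
j=10: u_10=131/144 ∈ [37/46, 43/46) → index 10
j=11: u_11=143/144 ∈ [43/46, 1) → index 11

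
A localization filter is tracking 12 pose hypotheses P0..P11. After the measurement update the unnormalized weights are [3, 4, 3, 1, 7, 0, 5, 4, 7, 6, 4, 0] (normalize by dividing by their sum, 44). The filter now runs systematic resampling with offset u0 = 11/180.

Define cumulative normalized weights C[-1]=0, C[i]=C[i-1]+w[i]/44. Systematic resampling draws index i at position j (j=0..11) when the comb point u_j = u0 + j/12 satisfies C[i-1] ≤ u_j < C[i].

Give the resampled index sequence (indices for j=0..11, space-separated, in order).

C = [3/44, 7/44, 5/22, 1/4, 9/22, 9/22, 23/44, 27/44, 17/22, 10/11, 1, 1]
j=0: u_0=11/180 ∈ [0, 3/44) → index 0
j=1: u_1=13/90 ∈ [3/44, 7/44) → index 1
j=2: u_2=41/180 ∈ [5/22, 1/4) → index 3
j=3: u_3=14/45 ∈ [1/4, 9/22) → index 4
j=4: u_4=71/180 ∈ [1/4, 9/22) → index 4
j=5: u_5=43/90 ∈ [9/22, 23/44) → index 6
j=6: u_6=101/180 ∈ [23/44, 27/44) → index 7
j=7: u_7=29/45 ∈ [27/44, 17/22) → index 8
j=8: u_8=131/180 ∈ [27/44, 17/22) → index 8
j=9: u_9=73/90 ∈ [17/22, 10/11) → index 9
j=10: u_10=161/180 ∈ [17/22, 10/11) → index 9
j=11: u_11=44/45 ∈ [10/11, 1) → index 10

0 1 3 4 4 6 7 8 8 9 9 10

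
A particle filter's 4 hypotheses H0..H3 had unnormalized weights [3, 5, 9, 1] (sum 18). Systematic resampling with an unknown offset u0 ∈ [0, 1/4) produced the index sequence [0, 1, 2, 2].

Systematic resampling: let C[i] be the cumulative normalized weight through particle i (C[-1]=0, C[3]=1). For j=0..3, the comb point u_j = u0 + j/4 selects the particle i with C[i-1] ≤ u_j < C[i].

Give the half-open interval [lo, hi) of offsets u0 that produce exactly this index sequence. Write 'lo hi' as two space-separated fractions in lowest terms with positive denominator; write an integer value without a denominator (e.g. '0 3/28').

C = [1/6, 4/9, 17/18, 1]
j=0 picked index 0: u0 ∈ [0, 1/6)
j=1 picked index 1: u0 ∈ [-1/12, 7/36)
j=2 picked index 2: u0 ∈ [-1/18, 4/9)
j=3 picked index 2: u0 ∈ [-11/36, 7/36)
intersection: [0, 1/6)

0 1/6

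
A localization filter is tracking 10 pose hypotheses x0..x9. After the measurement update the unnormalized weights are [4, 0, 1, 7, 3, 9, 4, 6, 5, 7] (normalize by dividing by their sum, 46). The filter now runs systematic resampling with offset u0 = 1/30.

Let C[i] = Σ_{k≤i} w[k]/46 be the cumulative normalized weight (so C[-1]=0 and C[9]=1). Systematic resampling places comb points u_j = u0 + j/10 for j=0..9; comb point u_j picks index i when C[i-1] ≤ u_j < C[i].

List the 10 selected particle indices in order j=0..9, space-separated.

C = [2/23, 2/23, 5/46, 6/23, 15/46, 12/23, 14/23, 17/23, 39/46, 1]
j=0: u_0=1/30 ∈ [0, 2/23) → index 0
j=1: u_1=2/15 ∈ [5/46, 6/23) → index 3
j=2: u_2=7/30 ∈ [5/46, 6/23) → index 3
j=3: u_3=1/3 ∈ [15/46, 12/23) → index 5
j=4: u_4=13/30 ∈ [15/46, 12/23) → index 5
j=5: u_5=8/15 ∈ [12/23, 14/23) → index 6
j=6: u_6=19/30 ∈ [14/23, 17/23) → index 7
j=7: u_7=11/15 ∈ [14/23, 17/23) → index 7
j=8: u_8=5/6 ∈ [17/23, 39/46) → index 8
j=9: u_9=14/15 ∈ [39/46, 1) → index 9

0 3 3 5 5 6 7 7 8 9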